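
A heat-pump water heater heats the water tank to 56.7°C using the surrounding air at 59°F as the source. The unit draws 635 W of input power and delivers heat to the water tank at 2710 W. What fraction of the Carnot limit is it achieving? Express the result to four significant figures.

0.5395

COP_actual = Q̇_H/Ẇ = 2710/635.0 = 4.268.
In absolute terms T_C = 288.15 K and T_H = 329.85 K, so ΔT = 41.70 K.
COP_Carnot = T_H/ΔT = 329.85/41.70 = 7.910.
η_II = COP_actual/COP_Carnot = 4.268/7.910 = 0.5395.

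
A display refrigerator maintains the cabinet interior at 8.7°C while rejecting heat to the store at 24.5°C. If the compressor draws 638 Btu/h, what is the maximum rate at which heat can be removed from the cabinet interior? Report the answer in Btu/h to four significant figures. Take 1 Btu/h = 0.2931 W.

11380 Btu/h

In absolute terms T_C = 281.85 K and T_H = 297.65 K, so ΔT = 15.80 K.
COP_Carnot = T_C/ΔT = 281.85/15.80 = 17.84.
Q̇_max = COP_Carnot × Ẇ = 17.84 × 638.0 Btu/h = 11380 Btu/h.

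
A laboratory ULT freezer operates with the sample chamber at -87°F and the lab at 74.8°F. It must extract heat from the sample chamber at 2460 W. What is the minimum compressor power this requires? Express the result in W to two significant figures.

1100 W

In absolute terms T_C = 207.04 K and T_H = 296.93 K, so ΔT = 89.89 K.
COP_Carnot = T_C/ΔT = 207.04/89.89 = 2.303.
Ẇ_min = Q̇/COP_Carnot = 2460/2.303 = 1068 W.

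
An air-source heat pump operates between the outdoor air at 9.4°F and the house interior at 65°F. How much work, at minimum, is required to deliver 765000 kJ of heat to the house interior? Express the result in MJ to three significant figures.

In absolute terms T_C = 260.59 K and T_H = 291.48 K, so ΔT = 30.89 K.
The reversible limit is COP_HP = T_H/ΔT = 9.437, so W_min = Q_H/COP = Q_H·ΔT/T_H.
W_min = 765000 × 30.89/291.48 = 81070 kJ = 81.07 MJ.

81.1 MJ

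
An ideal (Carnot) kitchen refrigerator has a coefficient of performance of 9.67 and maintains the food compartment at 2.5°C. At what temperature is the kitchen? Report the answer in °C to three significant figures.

COP_R = T_C/(T_H − T_C) gives T_H − T_C = T_C/COP.
With T_C = 275.65 K, T_H = 275.65 × (1 + 1/9.67) = 304.16 K.
Converting, 304.16 K = 31.01°C.

31.0 °C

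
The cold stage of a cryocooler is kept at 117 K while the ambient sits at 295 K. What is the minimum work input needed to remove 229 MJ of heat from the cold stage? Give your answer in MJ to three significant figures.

The reservoir spacing is ΔT = 295 − 117 = 178.0 K.
The reversible limit is COP_R = T_C/ΔT = 0.6573, so W_min = Q_C/COP = Q_C·ΔT/T_C.
W_min = 229.0 × 178.0/117.00 = 348.4 MJ.

348 MJ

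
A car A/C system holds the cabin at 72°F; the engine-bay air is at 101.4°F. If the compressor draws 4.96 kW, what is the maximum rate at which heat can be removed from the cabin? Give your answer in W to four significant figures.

In absolute terms T_C = 295.37 K and T_H = 311.71 K, so ΔT = 16.33 K.
COP_Carnot = T_C/ΔT = 295.37/16.33 = 18.08.
Q̇_max = COP_Carnot × Ẇ = 18.08 × 4.960 kW = 89.70 kW = 89700 W.

89700 W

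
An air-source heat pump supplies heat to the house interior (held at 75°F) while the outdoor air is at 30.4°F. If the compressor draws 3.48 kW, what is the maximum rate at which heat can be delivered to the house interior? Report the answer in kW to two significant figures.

In absolute terms T_C = 272.26 K and T_H = 297.04 K, so ΔT = 24.78 K.
COP_Carnot = T_H/ΔT = 297.04/24.78 = 11.99.
Q̇_max = COP_Carnot × Ẇ = 11.99 × 3.480 kW = 41.72 kW.

42 kW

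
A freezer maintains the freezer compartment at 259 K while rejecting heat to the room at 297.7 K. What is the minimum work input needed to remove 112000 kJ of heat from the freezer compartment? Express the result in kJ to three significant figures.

The reservoir spacing is ΔT = 297.7 − 259 = 38.70 K.
The reversible limit is COP_R = T_C/ΔT = 6.693, so W_min = Q_C/COP = Q_C·ΔT/T_C.
W_min = 112000 × 38.70/259.00 = 16740 kJ.

16700 kJ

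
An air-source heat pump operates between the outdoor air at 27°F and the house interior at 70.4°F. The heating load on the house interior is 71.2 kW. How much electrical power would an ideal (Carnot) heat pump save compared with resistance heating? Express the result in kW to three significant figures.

In absolute terms T_C = 270.37 K and T_H = 294.48 K, so ΔT = 24.11 K.
COP_Carnot = T_H/ΔT = 294.48/24.11 = 12.21.
Resistance heating needs Ẇ_res = Q̇_H = 71.20 kW; the reversible heat pump needs only Ẇ_hp = Q̇_H/COP = 5.830 kW.
Saving = 71.20 − 5.830 = 65.37 kW.

65.4 kW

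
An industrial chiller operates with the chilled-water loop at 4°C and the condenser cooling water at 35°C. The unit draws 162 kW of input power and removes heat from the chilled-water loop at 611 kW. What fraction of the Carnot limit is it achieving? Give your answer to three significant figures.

0.422

COP_actual = Q̇_C/Ẇ = 611.0/162.0 = 3.772.
In absolute terms T_C = 277.15 K and T_H = 308.15 K, so ΔT = 31.00 K.
COP_Carnot = T_C/ΔT = 277.15/31.00 = 8.940.
η_II = COP_actual/COP_Carnot = 3.772/8.940 = 0.4219.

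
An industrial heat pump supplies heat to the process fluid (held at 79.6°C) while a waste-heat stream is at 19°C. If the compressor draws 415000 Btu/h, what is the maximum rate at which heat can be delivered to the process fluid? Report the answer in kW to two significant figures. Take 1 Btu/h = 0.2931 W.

In absolute terms T_C = 292.15 K and T_H = 352.75 K, so ΔT = 60.60 K.
COP_Carnot = T_H/ΔT = 352.75/60.60 = 5.821.
Q̇_max = COP_Carnot × Ẇ = 5.821 × 415000 Btu/h = 2416000 Btu/h = 708.0 kW.

710 kW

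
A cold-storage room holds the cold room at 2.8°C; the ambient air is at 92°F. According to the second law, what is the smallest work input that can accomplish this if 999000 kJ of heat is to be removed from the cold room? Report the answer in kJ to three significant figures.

111000 kJ

In absolute terms T_C = 275.95 K and T_H = 306.48 K, so ΔT = 30.53 K.
The reversible limit is COP_R = T_C/ΔT = 9.038, so W_min = Q_C/COP = Q_C·ΔT/T_C.
W_min = 999000 × 30.53/275.95 = 110500 kJ.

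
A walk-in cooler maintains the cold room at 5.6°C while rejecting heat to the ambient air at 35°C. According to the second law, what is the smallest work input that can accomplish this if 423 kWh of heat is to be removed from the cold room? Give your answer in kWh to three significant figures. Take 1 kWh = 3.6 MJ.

44.6 kWh

In absolute terms T_C = 278.75 K and T_H = 308.15 K, so ΔT = 29.40 K.
The reversible limit is COP_R = T_C/ΔT = 9.481, so W_min = Q_C/COP = Q_C·ΔT/T_C.
W_min = 423.0 × 29.40/278.75 = 44.61 kWh.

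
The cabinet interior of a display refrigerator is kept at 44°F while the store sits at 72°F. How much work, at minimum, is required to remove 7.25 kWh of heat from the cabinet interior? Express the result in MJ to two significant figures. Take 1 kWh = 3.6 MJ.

In absolute terms T_C = 279.82 K and T_H = 295.37 K, so ΔT = 15.56 K.
The reversible limit is COP_R = T_C/ΔT = 17.99, so W_min = Q_C/COP = Q_C·ΔT/T_C.
W_min = 7.250 × 15.56/279.82 = 0.4030 kWh = 1.451 MJ.

1.5 MJ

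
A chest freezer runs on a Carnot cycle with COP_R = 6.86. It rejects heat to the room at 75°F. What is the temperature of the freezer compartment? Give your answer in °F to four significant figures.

For a Carnot refrigerator COP_R = T_C/(T_H − T_C), so T_C = COP·T_H/(1 + COP).
With T_H = 297.04 K, T_C = 6.86 × 297.04/7.860 = 259.25 K.
Converting, 259.25 K = 6.98°F.

6.976 °F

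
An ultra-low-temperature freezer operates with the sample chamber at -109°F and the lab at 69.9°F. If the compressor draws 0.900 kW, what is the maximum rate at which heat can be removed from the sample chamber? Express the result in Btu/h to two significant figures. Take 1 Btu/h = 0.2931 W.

In absolute terms T_C = 194.82 K and T_H = 294.21 K, so ΔT = 99.39 K.
COP_Carnot = T_C/ΔT = 194.82/99.39 = 1.960.
Q̇_max = COP_Carnot × Ẇ = 1.960 × 0.9000 kW = 1.764 kW = 6019 Btu/h.

6000 Btu/h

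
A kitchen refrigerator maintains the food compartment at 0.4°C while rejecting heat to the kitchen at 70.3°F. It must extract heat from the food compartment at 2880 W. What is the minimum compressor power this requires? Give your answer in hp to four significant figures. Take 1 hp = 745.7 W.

In absolute terms T_C = 273.55 K and T_H = 294.43 K, so ΔT = 20.88 K.
COP_Carnot = T_C/ΔT = 273.55/20.88 = 13.10.
Ẇ_min = Q̇/COP_Carnot = 2880/13.10 = 219.8 W = 0.2948 hp.

0.2948 hp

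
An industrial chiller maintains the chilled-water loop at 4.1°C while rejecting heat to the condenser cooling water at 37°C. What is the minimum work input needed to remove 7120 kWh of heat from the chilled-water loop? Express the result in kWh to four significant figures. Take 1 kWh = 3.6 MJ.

In absolute terms T_C = 277.25 K and T_H = 310.15 K, so ΔT = 32.90 K.
The reversible limit is COP_R = T_C/ΔT = 8.427, so W_min = Q_C/COP = Q_C·ΔT/T_C.
W_min = 7120 × 32.90/277.25 = 844.9 kWh.

844.9 kWh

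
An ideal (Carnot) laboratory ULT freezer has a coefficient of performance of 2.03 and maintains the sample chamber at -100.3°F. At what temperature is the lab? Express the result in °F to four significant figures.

76.73 °F

COP_R = T_C/(T_H − T_C) gives T_H − T_C = T_C/COP.
With T_C = 199.65 K, T_H = 199.65 × (1 + 1/2.03) = 298.00 K.
Converting, 298.00 K = 76.73°F.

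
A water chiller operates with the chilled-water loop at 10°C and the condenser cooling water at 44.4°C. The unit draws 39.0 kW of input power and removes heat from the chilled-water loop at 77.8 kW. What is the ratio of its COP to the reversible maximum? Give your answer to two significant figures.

0.24

COP_actual = Q̇_C/Ẇ = 77.80/39.00 = 1.995.
In absolute terms T_C = 283.15 K and T_H = 317.55 K, so ΔT = 34.40 K.
COP_Carnot = T_C/ΔT = 283.15/34.40 = 8.231.
η_II = COP_actual/COP_Carnot = 1.995/8.231 = 0.2424.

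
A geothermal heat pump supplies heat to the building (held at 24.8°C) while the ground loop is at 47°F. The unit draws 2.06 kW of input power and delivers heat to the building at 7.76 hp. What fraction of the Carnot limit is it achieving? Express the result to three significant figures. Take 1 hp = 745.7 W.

0.155

Converting, Q̇_H = 7.760 hp = 5.787 kW, so COP_actual = Q̇_H/Ẇ = 5.787/2.060 = 2.809.
In absolute terms T_C = 281.48 K and T_H = 297.95 K, so ΔT = 16.47 K.
COP_Carnot = T_H/ΔT = 297.95/16.47 = 18.09.
η_II = COP_actual/COP_Carnot = 2.809/18.09 = 0.1552.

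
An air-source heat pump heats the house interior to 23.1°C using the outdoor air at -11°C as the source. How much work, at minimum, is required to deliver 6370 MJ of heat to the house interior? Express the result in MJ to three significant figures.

In absolute terms T_C = 262.15 K and T_H = 296.25 K, so ΔT = 34.10 K.
The reversible limit is COP_HP = T_H/ΔT = 8.688, so W_min = Q_H/COP = Q_H·ΔT/T_H.
W_min = 6370 × 34.10/296.25 = 733.2 MJ.

733 MJ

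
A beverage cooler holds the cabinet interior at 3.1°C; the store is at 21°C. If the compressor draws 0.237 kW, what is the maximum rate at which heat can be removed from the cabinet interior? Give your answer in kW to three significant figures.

In absolute terms T_C = 276.25 K and T_H = 294.15 K, so ΔT = 17.90 K.
COP_Carnot = T_C/ΔT = 276.25/17.90 = 15.43.
Q̇_max = COP_Carnot × Ẇ = 15.43 × 0.2370 kW = 3.658 kW.

3.66 kW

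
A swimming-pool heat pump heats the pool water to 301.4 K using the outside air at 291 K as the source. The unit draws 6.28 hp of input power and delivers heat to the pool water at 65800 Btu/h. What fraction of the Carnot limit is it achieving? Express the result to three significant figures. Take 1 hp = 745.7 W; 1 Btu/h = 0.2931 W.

0.142

Converting, Q̇_H = 65800 Btu/h = 25.86 hp, so COP_actual = Q̇_H/Ẇ = 25.86/6.280 = 4.118.
The reservoir spacing is ΔT = 301.4 − 291 = 10.40 K.
COP_Carnot = T_H/ΔT = 301.40/10.40 = 28.98.
η_II = COP_actual/COP_Carnot = 4.118/28.98 = 0.1421.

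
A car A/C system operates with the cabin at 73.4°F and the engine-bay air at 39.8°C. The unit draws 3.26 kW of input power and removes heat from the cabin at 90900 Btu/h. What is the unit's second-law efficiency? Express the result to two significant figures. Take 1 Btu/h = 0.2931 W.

0.46

Converting, Q̇_C = 90900 Btu/h = 26.64 kW, so COP_actual = Q̇_C/Ẇ = 26.64/3.260 = 8.173.
In absolute terms T_C = 296.15 K and T_H = 312.95 K, so ΔT = 16.80 K.
COP_Carnot = T_C/ΔT = 296.15/16.80 = 17.63.
η_II = COP_actual/COP_Carnot = 8.173/17.63 = 0.4636.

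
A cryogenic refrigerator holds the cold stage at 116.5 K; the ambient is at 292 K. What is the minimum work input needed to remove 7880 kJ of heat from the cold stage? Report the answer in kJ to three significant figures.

11900 kJ

The reservoir spacing is ΔT = 292 − 116.5 = 175.5 K.
The reversible limit is COP_R = T_C/ΔT = 0.6638, so W_min = Q_C/COP = Q_C·ΔT/T_C.
W_min = 7880 × 175.5/116.50 = 11870 kJ.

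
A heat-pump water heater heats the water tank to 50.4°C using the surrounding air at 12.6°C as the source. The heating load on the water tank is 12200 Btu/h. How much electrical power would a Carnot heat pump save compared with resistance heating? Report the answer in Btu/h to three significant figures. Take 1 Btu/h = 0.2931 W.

10800 Btu/h

In absolute terms T_C = 285.75 K and T_H = 323.55 K, so ΔT = 37.80 K.
COP_Carnot = T_H/ΔT = 323.55/37.80 = 8.560.
Resistance heating needs Ẇ_res = Q̇_H = 12200 Btu/h; the reversible heat pump needs only Ẇ_hp = Q̇_H/COP = 1425 Btu/h.
Saving = 12200 − 1425 = 10770 Btu/h.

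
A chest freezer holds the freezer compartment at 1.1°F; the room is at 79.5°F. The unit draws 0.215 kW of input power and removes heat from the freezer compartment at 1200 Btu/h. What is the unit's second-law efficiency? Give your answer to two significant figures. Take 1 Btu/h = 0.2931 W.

Converting, Q̇_C = 1200 Btu/h = 0.3517 kW, so COP_actual = Q̇_C/Ẇ = 0.3517/0.2150 = 1.636.
In absolute terms T_C = 255.98 K and T_H = 299.54 K, so ΔT = 43.56 K.
COP_Carnot = T_C/ΔT = 255.98/43.56 = 5.877.
η_II = COP_actual/COP_Carnot = 1.636/5.877 = 0.2783.

0.28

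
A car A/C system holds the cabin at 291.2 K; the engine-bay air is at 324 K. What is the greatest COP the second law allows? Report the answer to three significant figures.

8.88

The reservoir spacing is ΔT = 324 − 291.2 = 32.80 K.
For a reversible cycle, COP_Carnot = T_C/ΔT = 291.20/32.80 = 8.878.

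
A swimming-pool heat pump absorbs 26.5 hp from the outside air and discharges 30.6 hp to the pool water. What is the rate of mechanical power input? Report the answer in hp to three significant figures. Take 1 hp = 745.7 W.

4.10 hp

For a cyclic device the first law requires Q̇_H = Q̇_C + Ẇ.
Ẇ = Q̇_H − Q̇_C = 4.100 hp.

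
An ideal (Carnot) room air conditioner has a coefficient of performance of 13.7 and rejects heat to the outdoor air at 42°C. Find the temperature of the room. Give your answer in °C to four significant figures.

20.56 °C

For a Carnot refrigerator COP_R = T_C/(T_H − T_C), so T_C = COP·T_H/(1 + COP).
With T_H = 315.15 K, T_C = 13.7 × 315.15/14.70 = 293.71 K.
Converting, 293.71 K = 20.56°C.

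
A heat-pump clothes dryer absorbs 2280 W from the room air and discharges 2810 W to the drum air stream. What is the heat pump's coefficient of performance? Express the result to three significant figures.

5.30

The first law gives Q̇_H = Q̇_C + Ẇ, so the three rates are Q̇_C = 2280, Q̇_H = 2810, Ẇ = 530.0 W.
COP_HP = Q̇_H/Ẇ = 2810/530.0 = 5.302.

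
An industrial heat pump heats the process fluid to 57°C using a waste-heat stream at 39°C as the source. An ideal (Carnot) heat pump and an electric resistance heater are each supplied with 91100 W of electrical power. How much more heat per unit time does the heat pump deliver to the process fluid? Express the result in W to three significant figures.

1580000 W

In absolute terms T_C = 312.15 K and T_H = 330.15 K, so ΔT = 18.00 K.
COP_Carnot = T_H/ΔT = 330.15/18.00 = 18.34.
The heat pump delivers Q̇_H = COP × Ẇ = 1671000 W; the resistance heater delivers Ẇ = 91100 W.
Extra = (COP − 1)·Ẇ = 1580000 W.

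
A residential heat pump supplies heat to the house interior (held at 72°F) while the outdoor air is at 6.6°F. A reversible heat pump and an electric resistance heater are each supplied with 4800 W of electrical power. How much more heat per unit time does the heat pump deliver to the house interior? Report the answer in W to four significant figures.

In absolute terms T_C = 259.04 K and T_H = 295.37 K, so ΔT = 36.33 K.
COP_Carnot = T_H/ΔT = 295.37/36.33 = 8.130.
The heat pump delivers Q̇_H = COP × Ẇ = 39020 W; the resistance heater delivers Ẇ = 4800 W.
Extra = (COP − 1)·Ẇ = 34220 W.

34220 W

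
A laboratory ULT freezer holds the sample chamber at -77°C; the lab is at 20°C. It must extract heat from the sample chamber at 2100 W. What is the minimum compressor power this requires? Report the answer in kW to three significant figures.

In absolute terms T_C = 196.15 K and T_H = 293.15 K, so ΔT = 97.00 K.
COP_Carnot = T_C/ΔT = 196.15/97.00 = 2.022.
Ẇ_min = Q̇/COP_Carnot = 2100/2.022 = 1038 W = 1.038 kW.

1.04 kW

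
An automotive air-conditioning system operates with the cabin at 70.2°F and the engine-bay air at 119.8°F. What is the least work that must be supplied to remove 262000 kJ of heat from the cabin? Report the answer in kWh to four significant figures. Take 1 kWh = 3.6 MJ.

In absolute terms T_C = 294.37 K and T_H = 321.93 K, so ΔT = 27.56 K.
The reversible limit is COP_R = T_C/ΔT = 10.68, so W_min = Q_C/COP = Q_C·ΔT/T_C.
W_min = 262000 × 27.56/294.37 = 24530 kJ = 6.813 kWh.

6.813 kWh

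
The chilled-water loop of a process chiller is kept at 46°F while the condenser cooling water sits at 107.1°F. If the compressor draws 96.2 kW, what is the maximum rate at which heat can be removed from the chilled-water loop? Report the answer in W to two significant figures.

In absolute terms T_C = 280.93 K and T_H = 314.87 K, so ΔT = 33.94 K.
COP_Carnot = T_C/ΔT = 280.93/33.94 = 8.276.
Q̇_max = COP_Carnot × Ẇ = 8.276 × 96.20 kW = 796.2 kW = 796200 W.

800000 W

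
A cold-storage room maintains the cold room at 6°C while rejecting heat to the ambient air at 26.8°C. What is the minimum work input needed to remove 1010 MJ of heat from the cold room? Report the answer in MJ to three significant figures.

75.3 MJ

In absolute terms T_C = 279.15 K and T_H = 299.95 K, so ΔT = 20.80 K.
The reversible limit is COP_R = T_C/ΔT = 13.42, so W_min = Q_C/COP = Q_C·ΔT/T_C.
W_min = 1010 × 20.80/279.15 = 75.26 MJ.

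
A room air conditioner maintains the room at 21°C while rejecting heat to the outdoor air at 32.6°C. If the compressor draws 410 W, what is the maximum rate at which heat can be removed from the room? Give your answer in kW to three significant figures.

In absolute terms T_C = 294.15 K and T_H = 305.75 K, so ΔT = 11.60 K.
COP_Carnot = T_C/ΔT = 294.15/11.60 = 25.36.
Q̇_max = COP_Carnot × Ẇ = 25.36 × 410.0 W = 10400 W = 10.40 kW.

10.4 kW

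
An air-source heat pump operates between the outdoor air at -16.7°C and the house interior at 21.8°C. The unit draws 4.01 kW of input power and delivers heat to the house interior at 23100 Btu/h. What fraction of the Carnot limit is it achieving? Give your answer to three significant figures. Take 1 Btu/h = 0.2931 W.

Converting, Q̇_H = 23100 Btu/h = 6.771 kW, so COP_actual = Q̇_H/Ẇ = 6.771/4.010 = 1.688.
In absolute terms T_C = 256.45 K and T_H = 294.95 K, so ΔT = 38.50 K.
COP_Carnot = T_H/ΔT = 294.95/38.50 = 7.661.
η_II = COP_actual/COP_Carnot = 1.688/7.661 = 0.2204.

0.220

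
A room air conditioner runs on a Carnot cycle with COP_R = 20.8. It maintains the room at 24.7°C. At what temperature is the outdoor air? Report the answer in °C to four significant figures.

COP_R = T_C/(T_H − T_C) gives T_H − T_C = T_C/COP.
With T_C = 297.85 K, T_H = 297.85 × (1 + 1/20.8) = 312.17 K.
Converting, 312.17 K = 39.02°C.

39.02 °C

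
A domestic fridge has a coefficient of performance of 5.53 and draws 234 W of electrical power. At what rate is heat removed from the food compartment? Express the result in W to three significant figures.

Q̇_C = COP × Ẇ = 5.53 × 234.0 = 1294 W.

1290 W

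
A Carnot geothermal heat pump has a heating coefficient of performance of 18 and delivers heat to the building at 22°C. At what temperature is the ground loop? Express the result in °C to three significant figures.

COP_HP = T_H/(T_H − T_C) gives T_H − T_C = T_H/COP.
With T_H = 295.15 K, T_C = 295.15 × (1 − 1/18) = 278.75 K.
Converting, 278.75 K = 5.60°C.

5.60 °C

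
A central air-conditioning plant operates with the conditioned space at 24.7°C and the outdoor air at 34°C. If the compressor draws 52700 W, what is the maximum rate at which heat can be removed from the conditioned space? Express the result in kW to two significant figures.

In absolute terms T_C = 297.85 K and T_H = 307.15 K, so ΔT = 9.300 K.
COP_Carnot = T_C/ΔT = 297.85/9.300 = 32.03.
Q̇_max = COP_Carnot × Ẇ = 32.03 × 52700 W = 1688000 W = 1688 kW.

1700 kW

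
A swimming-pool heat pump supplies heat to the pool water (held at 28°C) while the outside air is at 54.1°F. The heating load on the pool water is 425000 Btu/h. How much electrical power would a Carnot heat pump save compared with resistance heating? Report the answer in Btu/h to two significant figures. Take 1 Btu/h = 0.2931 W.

400000 Btu/h

In absolute terms T_C = 285.43 K and T_H = 301.15 K, so ΔT = 15.72 K.
COP_Carnot = T_H/ΔT = 301.15/15.72 = 19.15.
Resistance heating needs Ẇ_res = Q̇_H = 425000 Btu/h; the reversible heat pump needs only Ẇ_hp = Q̇_H/COP = 22190 Btu/h.
Saving = 425000 − 22190 = 402800 Btu/h.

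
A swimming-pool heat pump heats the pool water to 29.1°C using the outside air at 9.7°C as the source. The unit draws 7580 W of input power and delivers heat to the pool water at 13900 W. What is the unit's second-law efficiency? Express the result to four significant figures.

0.1177

COP_actual = Q̇_H/Ẇ = 13900/7580 = 1.834.
In absolute terms T_C = 282.85 K and T_H = 302.25 K, so ΔT = 19.40 K.
COP_Carnot = T_H/ΔT = 302.25/19.40 = 15.58.
η_II = COP_actual/COP_Carnot = 1.834/15.58 = 0.1177.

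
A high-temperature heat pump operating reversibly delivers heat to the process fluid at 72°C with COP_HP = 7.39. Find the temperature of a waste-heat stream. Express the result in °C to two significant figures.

25 °C

COP_HP = T_H/(T_H − T_C) gives T_H − T_C = T_H/COP.
With T_H = 345.15 K, T_C = 345.15 × (1 − 1/7.39) = 298.44 K.
Converting, 298.44 K = 25.29°C.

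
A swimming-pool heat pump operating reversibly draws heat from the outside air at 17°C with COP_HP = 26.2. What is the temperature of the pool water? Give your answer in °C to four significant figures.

COP_HP = T_H/(T_H − T_C) rearranges to T_H = COP·T_C/(COP − 1).
With T_C = 290.15 K, T_H = 26.2 × 290.15/25.20 = 301.66 K.
Converting, 301.66 K = 28.51°C.

28.51 °C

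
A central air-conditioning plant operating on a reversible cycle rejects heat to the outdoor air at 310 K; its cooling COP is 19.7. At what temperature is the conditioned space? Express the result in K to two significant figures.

For a Carnot refrigerator COP_R = T_C/(T_H − T_C), so T_C = COP·T_H/(1 + COP).
With T_H = 310.00 K, T_C = 19.7 × 310.00/20.70 = 295.02 K.

300 K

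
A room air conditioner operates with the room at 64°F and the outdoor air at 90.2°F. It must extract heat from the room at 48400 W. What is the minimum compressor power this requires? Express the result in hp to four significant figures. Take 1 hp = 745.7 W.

In absolute terms T_C = 290.93 K and T_H = 305.48 K, so ΔT = 14.56 K.
COP_Carnot = T_C/ΔT = 290.93/14.56 = 19.99.
Ẇ_min = Q̇/COP_Carnot = 48400/19.99 = 2422 W = 3.247 hp.

3.247 hp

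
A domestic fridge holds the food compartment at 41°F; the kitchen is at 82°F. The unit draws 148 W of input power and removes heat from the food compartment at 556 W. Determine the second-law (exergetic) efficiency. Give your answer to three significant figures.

COP_actual = Q̇_C/Ẇ = 556.0/148.0 = 3.757.
In absolute terms T_C = 278.15 K and T_H = 300.93 K, so ΔT = 22.78 K.
COP_Carnot = T_C/ΔT = 278.15/22.78 = 12.21.
η_II = COP_actual/COP_Carnot = 3.757/12.21 = 0.3076.

0.308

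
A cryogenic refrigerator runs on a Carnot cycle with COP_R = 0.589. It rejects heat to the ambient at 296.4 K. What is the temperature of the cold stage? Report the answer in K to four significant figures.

109.9 K

For a Carnot refrigerator COP_R = T_C/(T_H − T_C), so T_C = COP·T_H/(1 + COP).
With T_H = 296.40 K, T_C = 0.589 × 296.40/1.589 = 109.87 K.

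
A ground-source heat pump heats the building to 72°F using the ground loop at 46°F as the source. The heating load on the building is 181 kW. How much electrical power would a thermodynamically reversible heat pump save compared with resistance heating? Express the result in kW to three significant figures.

In absolute terms T_C = 280.93 K and T_H = 295.37 K, so ΔT = 14.44 K.
COP_Carnot = T_H/ΔT = 295.37/14.44 = 20.45.
Resistance heating needs Ẇ_res = Q̇_H = 181.0 kW; the reversible heat pump needs only Ẇ_hp = Q̇_H/COP = 8.851 kW.
Saving = 181.0 − 8.851 = 172.1 kW.

172 kW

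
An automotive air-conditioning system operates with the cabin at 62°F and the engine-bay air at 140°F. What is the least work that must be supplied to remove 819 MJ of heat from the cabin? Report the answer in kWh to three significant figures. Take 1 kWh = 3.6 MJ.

34.0 kWh

In absolute terms T_C = 289.82 K and T_H = 333.15 K, so ΔT = 43.33 K.
The reversible limit is COP_R = T_C/ΔT = 6.688, so W_min = Q_C/COP = Q_C·ΔT/T_C.
W_min = 819.0 × 43.33/289.82 = 122.5 MJ = 34.02 kWh.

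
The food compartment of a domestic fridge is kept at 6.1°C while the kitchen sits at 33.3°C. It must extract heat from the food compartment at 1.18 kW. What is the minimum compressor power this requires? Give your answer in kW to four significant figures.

0.1149 kW

In absolute terms T_C = 279.25 K and T_H = 306.45 K, so ΔT = 27.20 K.
COP_Carnot = T_C/ΔT = 279.25/27.20 = 10.27.
Ẇ_min = Q̇/COP_Carnot = 1.180/10.27 = 0.1149 kW.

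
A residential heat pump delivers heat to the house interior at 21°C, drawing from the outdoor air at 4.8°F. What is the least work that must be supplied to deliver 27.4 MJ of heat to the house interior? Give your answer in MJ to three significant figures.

3.36 MJ

In absolute terms T_C = 258.04 K and T_H = 294.15 K, so ΔT = 36.11 K.
The reversible limit is COP_HP = T_H/ΔT = 8.146, so W_min = Q_H/COP = Q_H·ΔT/T_H.
W_min = 27.40 × 36.11/294.15 = 3.364 MJ.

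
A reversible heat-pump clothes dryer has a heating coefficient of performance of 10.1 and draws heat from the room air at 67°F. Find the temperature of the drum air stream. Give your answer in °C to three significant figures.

COP_HP = T_H/(T_H − T_C) rearranges to T_H = COP·T_C/(COP − 1).
With T_C = 292.59 K, T_H = 10.1 × 292.59/9.100 = 324.75 K.
Converting, 324.75 K = 51.60°C.

51.6 °C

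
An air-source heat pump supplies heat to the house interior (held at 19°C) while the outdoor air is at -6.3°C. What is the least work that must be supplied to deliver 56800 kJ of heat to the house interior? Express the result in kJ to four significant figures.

4919 kJ

In absolute terms T_C = 266.85 K and T_H = 292.15 K, so ΔT = 25.30 K.
The reversible limit is COP_HP = T_H/ΔT = 11.55, so W_min = Q_H/COP = Q_H·ΔT/T_H.
W_min = 56800 × 25.30/292.15 = 4919 kJ.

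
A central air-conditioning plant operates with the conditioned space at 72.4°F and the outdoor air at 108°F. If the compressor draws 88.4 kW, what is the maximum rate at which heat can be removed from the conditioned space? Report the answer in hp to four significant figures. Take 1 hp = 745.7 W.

In absolute terms T_C = 295.59 K and T_H = 315.37 K, so ΔT = 19.78 K.
COP_Carnot = T_C/ΔT = 295.59/19.78 = 14.95.
Q̇_max = COP_Carnot × Ẇ = 14.95 × 88.40 kW = 1321 kW = 1772 hp.

1772 hp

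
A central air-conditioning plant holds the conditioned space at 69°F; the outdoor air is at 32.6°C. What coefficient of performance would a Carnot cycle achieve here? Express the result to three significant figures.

In absolute terms T_C = 293.71 K and T_H = 305.75 K, so ΔT = 12.04 K.
For a reversible cycle, COP_Carnot = T_C/ΔT = 293.71/12.04 = 24.39.

24.4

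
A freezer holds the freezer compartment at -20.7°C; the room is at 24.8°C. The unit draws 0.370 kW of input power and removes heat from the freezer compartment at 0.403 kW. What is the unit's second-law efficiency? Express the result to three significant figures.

0.196

COP_actual = Q̇_C/Ẇ = 0.4030/0.3700 = 1.089.
In absolute terms T_C = 252.45 K and T_H = 297.95 K, so ΔT = 45.50 K.
COP_Carnot = T_C/ΔT = 252.45/45.50 = 5.548.
η_II = COP_actual/COP_Carnot = 1.089/5.548 = 0.1963.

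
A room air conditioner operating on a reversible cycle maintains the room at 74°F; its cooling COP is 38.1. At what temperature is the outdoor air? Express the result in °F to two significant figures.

COP_R = T_C/(T_H − T_C) gives T_H − T_C = T_C/COP.
With T_C = 296.48 K, T_H = 296.48 × (1 + 1/38.1) = 304.27 K.
Converting, 304.27 K = 88.01°F.

88 °F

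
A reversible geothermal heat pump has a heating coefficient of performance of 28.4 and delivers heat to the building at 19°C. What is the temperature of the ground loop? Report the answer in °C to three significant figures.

COP_HP = T_H/(T_H − T_C) gives T_H − T_C = T_H/COP.
With T_H = 292.15 K, T_C = 292.15 × (1 − 1/28.4) = 281.86 K.
Converting, 281.86 K = 8.71°C.

8.71 °C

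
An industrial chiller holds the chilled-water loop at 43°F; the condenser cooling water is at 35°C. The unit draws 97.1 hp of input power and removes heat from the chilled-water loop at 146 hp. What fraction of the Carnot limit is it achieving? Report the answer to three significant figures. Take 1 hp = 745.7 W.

0.156

COP_actual = Q̇_C/Ẇ = 146.0/97.10 = 1.504.
In absolute terms T_C = 279.26 K and T_H = 308.15 K, so ΔT = 28.89 K.
COP_Carnot = T_C/ΔT = 279.26/28.89 = 9.667.
η_II = COP_actual/COP_Carnot = 1.504/9.667 = 0.1555.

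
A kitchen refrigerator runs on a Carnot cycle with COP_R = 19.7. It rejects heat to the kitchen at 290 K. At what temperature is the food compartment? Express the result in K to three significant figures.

276 K

For a Carnot refrigerator COP_R = T_C/(T_H − T_C), so T_C = COP·T_H/(1 + COP).
With T_H = 290.00 K, T_C = 19.7 × 290.00/20.70 = 275.99 K.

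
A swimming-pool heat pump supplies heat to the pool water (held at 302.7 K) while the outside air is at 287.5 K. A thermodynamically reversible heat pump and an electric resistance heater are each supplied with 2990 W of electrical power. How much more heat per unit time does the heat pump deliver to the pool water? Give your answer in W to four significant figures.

56550 W

The reservoir spacing is ΔT = 302.7 − 287.5 = 15.20 K.
COP_Carnot = T_H/ΔT = 302.70/15.20 = 19.91.
The heat pump delivers Q̇_H = COP × Ẇ = 59540 W; the resistance heater delivers Ẇ = 2990 W.
Extra = (COP − 1)·Ẇ = 56550 W.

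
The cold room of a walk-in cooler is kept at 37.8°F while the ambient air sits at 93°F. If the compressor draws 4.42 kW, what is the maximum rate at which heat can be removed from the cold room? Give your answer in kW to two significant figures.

40 kW

In absolute terms T_C = 276.37 K and T_H = 307.04 K, so ΔT = 30.67 K.
COP_Carnot = T_C/ΔT = 276.37/30.67 = 9.012.
Q̇_max = COP_Carnot × Ẇ = 9.012 × 4.420 kW = 39.83 kW.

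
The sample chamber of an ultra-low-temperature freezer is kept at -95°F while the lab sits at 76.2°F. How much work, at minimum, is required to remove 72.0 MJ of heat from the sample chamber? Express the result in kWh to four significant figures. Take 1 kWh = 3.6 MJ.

In absolute terms T_C = 202.59 K and T_H = 297.71 K, so ΔT = 95.11 K.
The reversible limit is COP_R = T_C/ΔT = 2.130, so W_min = Q_C/COP = Q_C·ΔT/T_C.
W_min = 72.00 × 95.11/202.59 = 33.80 MJ = 9.389 kWh.

9.389 kWh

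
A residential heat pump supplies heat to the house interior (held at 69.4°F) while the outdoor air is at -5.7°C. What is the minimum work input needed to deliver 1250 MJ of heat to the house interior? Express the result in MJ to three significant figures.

In absolute terms T_C = 267.45 K and T_H = 293.93 K, so ΔT = 26.48 K.
The reversible limit is COP_HP = T_H/ΔT = 11.10, so W_min = Q_H/COP = Q_H·ΔT/T_H.
W_min = 1250 × 26.48/293.93 = 112.6 MJ.

113 MJ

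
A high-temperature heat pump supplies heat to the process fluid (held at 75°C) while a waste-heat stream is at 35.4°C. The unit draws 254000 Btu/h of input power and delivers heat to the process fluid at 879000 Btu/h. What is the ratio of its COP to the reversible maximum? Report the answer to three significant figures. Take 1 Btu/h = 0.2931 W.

0.394

COP_actual = Q̇_H/Ẇ = 879000/254000 = 3.461.
In absolute terms T_C = 308.55 K and T_H = 348.15 K, so ΔT = 39.60 K.
COP_Carnot = T_H/ΔT = 348.15/39.60 = 8.792.
η_II = COP_actual/COP_Carnot = 3.461/8.792 = 0.3936.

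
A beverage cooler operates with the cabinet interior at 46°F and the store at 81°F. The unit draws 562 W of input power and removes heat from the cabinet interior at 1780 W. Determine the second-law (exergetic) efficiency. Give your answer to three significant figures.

COP_actual = Q̇_C/Ẇ = 1780/562.0 = 3.167.
In absolute terms T_C = 280.93 K and T_H = 300.37 K, so ΔT = 19.44 K.
COP_Carnot = T_C/ΔT = 280.93/19.44 = 14.45.
η_II = COP_actual/COP_Carnot = 3.167/14.45 = 0.2192.

0.219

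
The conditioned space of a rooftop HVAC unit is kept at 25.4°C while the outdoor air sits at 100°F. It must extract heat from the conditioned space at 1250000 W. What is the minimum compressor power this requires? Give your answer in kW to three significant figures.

51.8 kW

In absolute terms T_C = 298.55 K and T_H = 310.93 K, so ΔT = 12.38 K.
COP_Carnot = T_C/ΔT = 298.55/12.38 = 24.12.
Ẇ_min = Q̇/COP_Carnot = 1250000/24.12 = 51820 W = 51.82 kW.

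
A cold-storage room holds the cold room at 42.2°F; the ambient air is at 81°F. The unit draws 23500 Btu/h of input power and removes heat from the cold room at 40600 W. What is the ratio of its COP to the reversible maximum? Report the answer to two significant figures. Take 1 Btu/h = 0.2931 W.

0.46

Converting, Q̇_C = 40600 W = 138500 Btu/h, so COP_actual = Q̇_C/Ẇ = 138500/23500 = 5.894.
In absolute terms T_C = 278.82 K and T_H = 300.37 K, so ΔT = 21.56 K.
COP_Carnot = T_C/ΔT = 278.82/21.56 = 12.93.
η_II = COP_actual/COP_Carnot = 5.894/12.93 = 0.4557.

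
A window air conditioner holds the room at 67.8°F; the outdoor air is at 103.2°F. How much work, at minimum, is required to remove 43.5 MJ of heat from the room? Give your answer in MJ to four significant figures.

In absolute terms T_C = 293.04 K and T_H = 312.71 K, so ΔT = 19.67 K.
The reversible limit is COP_R = T_C/ΔT = 14.90, so W_min = Q_C/COP = Q_C·ΔT/T_C.
W_min = 43.50 × 19.67/293.04 = 2.919 MJ.

2.919 MJ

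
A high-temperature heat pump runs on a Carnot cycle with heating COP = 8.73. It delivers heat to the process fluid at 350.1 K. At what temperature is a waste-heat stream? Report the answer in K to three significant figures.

COP_HP = T_H/(T_H − T_C) gives T_H − T_C = T_H/COP.
With T_H = 350.10 K, T_C = 350.10 × (1 − 1/8.73) = 310.00 K.

310 K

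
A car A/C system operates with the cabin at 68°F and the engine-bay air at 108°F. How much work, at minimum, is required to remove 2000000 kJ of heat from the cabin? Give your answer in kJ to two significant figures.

150000 kJ

In absolute terms T_C = 293.15 K and T_H = 315.37 K, so ΔT = 22.22 K.
The reversible limit is COP_R = T_C/ΔT = 13.19, so W_min = Q_C/COP = Q_C·ΔT/T_C.
W_min = 2000000 × 22.22/293.15 = 151600 kJ.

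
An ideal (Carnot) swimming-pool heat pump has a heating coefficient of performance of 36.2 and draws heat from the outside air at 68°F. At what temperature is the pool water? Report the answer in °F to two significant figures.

83 °F

COP_HP = T_H/(T_H − T_C) rearranges to T_H = COP·T_C/(COP − 1).
With T_C = 293.15 K, T_H = 36.2 × 293.15/35.20 = 301.48 K.
Converting, 301.48 K = 82.99°F.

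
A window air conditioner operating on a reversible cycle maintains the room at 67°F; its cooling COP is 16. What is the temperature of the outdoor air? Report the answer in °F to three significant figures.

99.9 °F

COP_R = T_C/(T_H − T_C) gives T_H − T_C = T_C/COP.
With T_C = 292.59 K, T_H = 292.59 × (1 + 1/16) = 310.88 K.
Converting, 310.88 K = 99.92°F.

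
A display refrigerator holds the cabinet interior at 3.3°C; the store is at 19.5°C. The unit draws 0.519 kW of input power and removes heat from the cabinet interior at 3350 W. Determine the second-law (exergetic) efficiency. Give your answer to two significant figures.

Converting, Q̇_C = 3350 W = 3.350 kW, so COP_actual = Q̇_C/Ẇ = 3.350/0.5190 = 6.455.
In absolute terms T_C = 276.45 K and T_H = 292.65 K, so ΔT = 16.20 K.
COP_Carnot = T_C/ΔT = 276.45/16.20 = 17.06.
η_II = COP_actual/COP_Carnot = 6.455/17.06 = 0.3782.

0.38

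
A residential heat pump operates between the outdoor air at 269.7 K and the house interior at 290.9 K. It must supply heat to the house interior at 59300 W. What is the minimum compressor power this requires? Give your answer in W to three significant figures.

The reservoir spacing is ΔT = 290.9 − 269.7 = 21.20 K.
COP_Carnot = T_H/ΔT = 290.90/21.20 = 13.72.
Ẇ_min = Q̇/COP_Carnot = 59300/13.72 = 4322 W.

4320 W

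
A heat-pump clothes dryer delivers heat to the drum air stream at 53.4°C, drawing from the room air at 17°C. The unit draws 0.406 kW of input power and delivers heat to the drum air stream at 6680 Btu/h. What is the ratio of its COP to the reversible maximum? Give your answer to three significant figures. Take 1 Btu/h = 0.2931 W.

0.538

Converting, Q̇_H = 6680 Btu/h = 1.958 kW, so COP_actual = Q̇_H/Ẇ = 1.958/0.4060 = 4.822.
In absolute terms T_C = 290.15 K and T_H = 326.55 K, so ΔT = 36.40 K.
COP_Carnot = T_H/ΔT = 326.55/36.40 = 8.971.
η_II = COP_actual/COP_Carnot = 4.822/8.971 = 0.5375.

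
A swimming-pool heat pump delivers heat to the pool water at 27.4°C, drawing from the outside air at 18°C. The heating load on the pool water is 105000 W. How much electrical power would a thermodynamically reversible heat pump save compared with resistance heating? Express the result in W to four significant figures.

In absolute terms T_C = 291.15 K and T_H = 300.55 K, so ΔT = 9.400 K.
COP_Carnot = T_H/ΔT = 300.55/9.400 = 31.97.
Resistance heating needs Ẇ_res = Q̇_H = 105000 W; the reversible heat pump needs only Ẇ_hp = Q̇_H/COP = 3284 W.
Saving = 105000 − 3284 = 101700 W.

101700 W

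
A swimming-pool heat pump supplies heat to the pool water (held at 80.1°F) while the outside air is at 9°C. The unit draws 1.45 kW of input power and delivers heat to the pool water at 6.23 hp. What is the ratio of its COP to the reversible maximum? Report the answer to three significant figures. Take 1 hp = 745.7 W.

0.189

Converting, Q̇_H = 6.230 hp = 4.646 kW, so COP_actual = Q̇_H/Ẇ = 4.646/1.450 = 3.204.
In absolute terms T_C = 282.15 K and T_H = 299.87 K, so ΔT = 17.72 K.
COP_Carnot = T_H/ΔT = 299.87/17.72 = 16.92.
η_II = COP_actual/COP_Carnot = 3.204/16.92 = 0.1894.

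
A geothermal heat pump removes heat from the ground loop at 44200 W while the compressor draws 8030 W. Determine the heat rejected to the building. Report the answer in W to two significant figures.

52000 W

For a cyclic device the first law requires Q̇_H = Q̇_C + Ẇ.
Q̇_H = Q̇_C + Ẇ = 52230 W.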